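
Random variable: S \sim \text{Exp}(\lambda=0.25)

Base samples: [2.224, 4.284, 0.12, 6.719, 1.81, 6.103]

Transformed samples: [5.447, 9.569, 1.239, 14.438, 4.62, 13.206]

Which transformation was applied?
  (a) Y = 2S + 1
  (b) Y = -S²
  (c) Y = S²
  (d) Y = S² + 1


Checking option (a) Y = 2S + 1:
  S = 2.224 -> Y = 5.447 ✓
  S = 4.284 -> Y = 9.569 ✓
  S = 0.12 -> Y = 1.239 ✓
All samples match this transformation.

(a) 2S + 1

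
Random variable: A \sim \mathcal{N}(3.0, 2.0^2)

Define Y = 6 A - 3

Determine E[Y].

For Y = 6A - 3:
E[Y] = 6 * E[A] - 3
E[A] = 3.0 = 3
E[Y] = 6 * 3 - 3 = 15

15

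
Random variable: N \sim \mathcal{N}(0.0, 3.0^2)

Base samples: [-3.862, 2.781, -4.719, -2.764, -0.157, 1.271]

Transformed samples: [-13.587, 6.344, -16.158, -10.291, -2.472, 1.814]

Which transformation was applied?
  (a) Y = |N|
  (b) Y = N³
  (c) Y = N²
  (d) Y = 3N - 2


Checking option (d) Y = 3N - 2:
  N = -3.862 -> Y = -13.587 ✓
  N = 2.781 -> Y = 6.344 ✓
  N = -4.719 -> Y = -16.158 ✓
All samples match this transformation.

(d) 3N - 2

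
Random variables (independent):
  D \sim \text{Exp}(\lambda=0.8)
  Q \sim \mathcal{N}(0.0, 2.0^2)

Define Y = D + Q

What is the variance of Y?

For independent RVs: Var(aX + bY) = a²Var(X) + b²Var(Y)
Var(D) = 1.5625
Var(Q) = 4
Var(Y) = 1²*1.5625 + 1²*4
= 1*1.5625 + 1*4 = 5.5625

5.5625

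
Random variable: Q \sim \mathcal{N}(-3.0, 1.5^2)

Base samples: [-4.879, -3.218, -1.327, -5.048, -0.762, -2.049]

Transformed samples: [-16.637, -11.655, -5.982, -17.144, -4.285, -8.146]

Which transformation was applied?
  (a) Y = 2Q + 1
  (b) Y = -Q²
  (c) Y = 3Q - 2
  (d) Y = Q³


Checking option (c) Y = 3Q - 2:
  Q = -4.879 -> Y = -16.637 ✓
  Q = -3.218 -> Y = -11.655 ✓
  Q = -1.327 -> Y = -5.982 ✓
All samples match this transformation.

(c) 3Q - 2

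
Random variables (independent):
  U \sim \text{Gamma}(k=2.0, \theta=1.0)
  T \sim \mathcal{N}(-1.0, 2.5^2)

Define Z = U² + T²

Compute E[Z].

E[Z] = E[U²] + E[T²]
E[U²] = Var(U) + E[U]² = 2 + 4 = 6
E[T²] = Var(T) + E[T]² = 6.25 + 1 = 7.25
E[Z] = 6 + 7.25 = 13.25

13.25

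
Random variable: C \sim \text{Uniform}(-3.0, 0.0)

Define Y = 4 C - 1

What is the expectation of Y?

For Y = 4C - 1:
E[Y] = 4 * E[C] - 1
E[C] = (-3 + 0)/2 = -1.5
E[Y] = 4 * (-1.5) - 1 = -7

-7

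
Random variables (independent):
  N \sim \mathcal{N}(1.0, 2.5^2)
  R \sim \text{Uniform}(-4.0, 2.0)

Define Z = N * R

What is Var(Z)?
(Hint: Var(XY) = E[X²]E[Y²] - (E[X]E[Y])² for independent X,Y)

Var(XY) = E[X²]E[Y²] - (E[X]E[Y])²
E[N] = 1, Var(N) = 6.25
E[R] = -1, Var(R) = 3
E[N²] = 6.25 + 1² = 7.25
E[R²] = 3 + (-1)² = 4
Var(Z) = 7.25*4 - (1*(-1))²
= 29 - 1 = 28

28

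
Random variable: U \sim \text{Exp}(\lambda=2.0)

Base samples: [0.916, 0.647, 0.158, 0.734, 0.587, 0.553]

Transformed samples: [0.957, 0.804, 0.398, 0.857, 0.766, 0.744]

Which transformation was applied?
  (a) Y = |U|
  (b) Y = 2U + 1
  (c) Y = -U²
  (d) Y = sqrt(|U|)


Checking option (d) Y = sqrt(|U|):
  U = 0.916 -> Y = 0.957 ✓
  U = 0.647 -> Y = 0.804 ✓
  U = 0.158 -> Y = 0.398 ✓
All samples match this transformation.

(d) sqrt(|U|)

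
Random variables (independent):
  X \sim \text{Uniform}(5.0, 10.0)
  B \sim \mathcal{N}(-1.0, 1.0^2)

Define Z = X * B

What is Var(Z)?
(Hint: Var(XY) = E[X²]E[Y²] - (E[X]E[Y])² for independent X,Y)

Var(XY) = E[X²]E[Y²] - (E[X]E[Y])²
E[X] = 7.5, Var(X) = 2.0833333
E[B] = -1, Var(B) = 1
E[X²] = 2.0833333 + 7.5² = 58.333333
E[B²] = 1 + (-1)² = 2
Var(Z) = 58.333333*2 - (7.5*(-1))²
= 116.66667 - 56.25 = 60.416667

60.416667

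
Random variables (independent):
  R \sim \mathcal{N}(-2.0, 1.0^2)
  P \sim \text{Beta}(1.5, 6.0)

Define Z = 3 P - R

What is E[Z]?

E[Z] = -1*E[R] + 3*E[P]
E[R] = -2
E[P] = 0.2
E[Z] = -1*(-2) + 3*0.2 = 2.6

2.6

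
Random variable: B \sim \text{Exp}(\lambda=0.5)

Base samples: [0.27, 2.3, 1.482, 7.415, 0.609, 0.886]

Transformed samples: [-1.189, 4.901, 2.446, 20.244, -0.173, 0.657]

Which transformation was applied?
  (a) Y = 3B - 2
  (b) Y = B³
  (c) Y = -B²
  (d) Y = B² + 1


Checking option (a) Y = 3B - 2:
  B = 0.27 -> Y = -1.189 ✓
  B = 2.3 -> Y = 4.901 ✓
  B = 1.482 -> Y = 2.446 ✓
All samples match this transformation.

(a) 3B - 2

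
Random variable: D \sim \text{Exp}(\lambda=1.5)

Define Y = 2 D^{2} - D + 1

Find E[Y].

E[Y] = 2*E[D²] - 1*E[D] + 1
E[D] = 0.66666667
E[D²] = Var(D) + (E[D])² = 0.44444444 + 0.44444444 = 0.88888889
E[Y] = 2*0.88888889 - 1*0.66666667 + 1 = 2.1111111

2.1111111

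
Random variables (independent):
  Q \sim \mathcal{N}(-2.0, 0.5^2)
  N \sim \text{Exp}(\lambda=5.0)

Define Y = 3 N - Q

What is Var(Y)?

For independent RVs: Var(aX + bY) = a²Var(X) + b²Var(Y)
Var(Q) = 0.25
Var(N) = 0.04
Var(Y) = (-1)²*0.25 + 3²*0.04
= 1*0.25 + 9*0.04 = 0.61

0.61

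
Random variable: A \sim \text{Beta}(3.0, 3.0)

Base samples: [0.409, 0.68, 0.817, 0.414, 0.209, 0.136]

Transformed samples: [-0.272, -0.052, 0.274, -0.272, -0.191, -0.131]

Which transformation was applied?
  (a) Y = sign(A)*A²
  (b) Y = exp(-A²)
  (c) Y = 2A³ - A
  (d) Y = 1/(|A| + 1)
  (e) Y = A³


Checking option (c) Y = 2A³ - A:
  A = 0.409 -> Y = -0.272 ✓
  A = 0.68 -> Y = -0.052 ✓
  A = 0.817 -> Y = 0.274 ✓
All samples match this transformation.

(c) 2A³ - A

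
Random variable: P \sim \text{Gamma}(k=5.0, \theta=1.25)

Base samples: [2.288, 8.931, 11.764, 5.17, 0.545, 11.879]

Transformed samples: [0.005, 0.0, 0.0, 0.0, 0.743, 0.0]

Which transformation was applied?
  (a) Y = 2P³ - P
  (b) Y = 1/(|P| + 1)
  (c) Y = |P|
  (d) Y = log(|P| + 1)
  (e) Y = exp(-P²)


Checking option (e) Y = exp(-P²):
  P = 2.288 -> Y = 0.005 ✓
  P = 8.931 -> Y = 0.0 ✓
  P = 11.764 -> Y = 0.0 ✓
All samples match this transformation.

(e) exp(-P²)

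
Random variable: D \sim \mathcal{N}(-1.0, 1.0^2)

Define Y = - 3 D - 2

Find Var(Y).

For Y = aD + b: Var(Y) = a² * Var(D)
Var(D) = 1.0^2 = 1
Var(Y) = (-3)² * 1 = 9 * 1 = 9

9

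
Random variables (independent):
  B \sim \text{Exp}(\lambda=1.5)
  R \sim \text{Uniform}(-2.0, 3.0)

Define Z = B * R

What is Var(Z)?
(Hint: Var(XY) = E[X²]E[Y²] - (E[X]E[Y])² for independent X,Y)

Var(XY) = E[X²]E[Y²] - (E[X]E[Y])²
E[B] = 0.66666667, Var(B) = 0.44444444
E[R] = 0.5, Var(R) = 2.0833333
E[B²] = 0.44444444 + 0.66666667² = 0.88888889
E[R²] = 2.0833333 + 0.5² = 2.3333333
Var(Z) = 0.88888889*2.3333333 - (0.66666667*0.5)²
= 2.0740741 - 0.11111111 = 1.962963

1.962963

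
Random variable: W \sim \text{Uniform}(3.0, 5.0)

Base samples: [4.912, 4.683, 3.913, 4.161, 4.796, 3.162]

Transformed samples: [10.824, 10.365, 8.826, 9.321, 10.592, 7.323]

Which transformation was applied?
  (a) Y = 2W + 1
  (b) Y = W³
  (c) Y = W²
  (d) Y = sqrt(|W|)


Checking option (a) Y = 2W + 1:
  W = 4.912 -> Y = 10.824 ✓
  W = 4.683 -> Y = 10.365 ✓
  W = 3.913 -> Y = 8.826 ✓
All samples match this transformation.

(a) 2W + 1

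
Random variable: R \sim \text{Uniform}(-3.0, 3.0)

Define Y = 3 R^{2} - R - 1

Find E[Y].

E[Y] = 3*E[R²] - 1*E[R] - 1
E[R] = 0
E[R²] = Var(R) + (E[R])² = 3 + 0 = 3
E[Y] = 3*3 - 1*0 - 1 = 8

8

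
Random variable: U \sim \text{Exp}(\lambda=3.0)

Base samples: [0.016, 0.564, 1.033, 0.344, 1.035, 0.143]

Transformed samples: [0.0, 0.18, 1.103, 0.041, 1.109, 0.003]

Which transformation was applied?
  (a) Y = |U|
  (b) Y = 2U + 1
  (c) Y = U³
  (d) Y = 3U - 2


Checking option (c) Y = U³:
  U = 0.016 -> Y = 0.0 ✓
  U = 0.564 -> Y = 0.18 ✓
  U = 1.033 -> Y = 1.103 ✓
All samples match this transformation.

(c) U³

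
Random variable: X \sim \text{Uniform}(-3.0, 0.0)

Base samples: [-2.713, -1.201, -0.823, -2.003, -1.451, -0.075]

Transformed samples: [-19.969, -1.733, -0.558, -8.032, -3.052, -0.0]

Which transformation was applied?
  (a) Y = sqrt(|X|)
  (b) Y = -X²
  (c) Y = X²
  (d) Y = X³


Checking option (d) Y = X³:
  X = -2.713 -> Y = -19.969 ✓
  X = -1.201 -> Y = -1.733 ✓
  X = -0.823 -> Y = -0.558 ✓
All samples match this transformation.

(d) X³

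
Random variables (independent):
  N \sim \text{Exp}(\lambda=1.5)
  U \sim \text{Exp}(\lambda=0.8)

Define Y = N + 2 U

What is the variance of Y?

For independent RVs: Var(aX + bY) = a²Var(X) + b²Var(Y)
Var(N) = 0.44444444
Var(U) = 1.5625
Var(Y) = 1²*0.44444444 + 2²*1.5625
= 1*0.44444444 + 4*1.5625 = 6.6944444

6.6944444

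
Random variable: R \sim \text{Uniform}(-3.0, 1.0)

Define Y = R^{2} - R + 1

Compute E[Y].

E[Y] = 1*E[R²] - 1*E[R] + 1
E[R] = -1
E[R²] = Var(R) + (E[R])² = 1.3333333 + 1 = 2.3333333
E[Y] = 1*2.3333333 - 1*(-1) + 1 = 4.3333333

4.3333333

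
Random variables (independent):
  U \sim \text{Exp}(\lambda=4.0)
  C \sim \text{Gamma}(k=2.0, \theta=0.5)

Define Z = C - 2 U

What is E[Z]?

E[Z] = -2*E[U] + 1*E[C]
E[U] = 0.25
E[C] = 1
E[Z] = -2*0.25 + 1*1 = 0.5

0.5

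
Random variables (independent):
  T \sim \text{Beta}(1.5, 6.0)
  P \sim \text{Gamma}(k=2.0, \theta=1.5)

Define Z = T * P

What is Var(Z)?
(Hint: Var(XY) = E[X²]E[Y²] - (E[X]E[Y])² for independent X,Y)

Var(XY) = E[X²]E[Y²] - (E[X]E[Y])²
E[T] = 0.2, Var(T) = 0.018823529
E[P] = 3, Var(P) = 4.5
E[T²] = 0.018823529 + 0.2² = 0.058823529
E[P²] = 4.5 + 3² = 13.5
Var(Z) = 0.058823529*13.5 - (0.2*3)²
= 0.79411765 - 0.36 = 0.43411765

0.43411765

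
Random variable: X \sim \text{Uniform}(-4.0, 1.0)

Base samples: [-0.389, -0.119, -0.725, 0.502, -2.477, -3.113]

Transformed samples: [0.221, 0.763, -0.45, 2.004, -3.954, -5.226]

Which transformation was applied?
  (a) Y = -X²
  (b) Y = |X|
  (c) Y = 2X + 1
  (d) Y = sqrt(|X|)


Checking option (c) Y = 2X + 1:
  X = -0.389 -> Y = 0.221 ✓
  X = -0.119 -> Y = 0.763 ✓
  X = -0.725 -> Y = -0.45 ✓
All samples match this transformation.

(c) 2X + 1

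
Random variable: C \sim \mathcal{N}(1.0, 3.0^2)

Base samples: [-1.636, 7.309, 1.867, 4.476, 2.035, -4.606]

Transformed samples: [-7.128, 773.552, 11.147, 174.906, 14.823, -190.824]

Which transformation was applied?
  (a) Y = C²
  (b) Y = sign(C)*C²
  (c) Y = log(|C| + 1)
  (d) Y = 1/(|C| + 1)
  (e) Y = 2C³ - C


Checking option (e) Y = 2C³ - C:
  C = -1.636 -> Y = -7.128 ✓
  C = 7.309 -> Y = 773.552 ✓
  C = 1.867 -> Y = 11.147 ✓
All samples match this transformation.

(e) 2C³ - C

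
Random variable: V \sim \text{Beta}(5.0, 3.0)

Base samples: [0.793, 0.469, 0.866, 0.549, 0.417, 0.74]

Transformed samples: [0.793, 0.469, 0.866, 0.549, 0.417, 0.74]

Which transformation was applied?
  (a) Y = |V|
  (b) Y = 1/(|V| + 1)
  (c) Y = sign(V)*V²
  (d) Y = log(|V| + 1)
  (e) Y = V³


Checking option (a) Y = |V|:
  V = 0.793 -> Y = 0.793 ✓
  V = 0.469 -> Y = 0.469 ✓
  V = 0.866 -> Y = 0.866 ✓
All samples match this transformation.

(a) |V|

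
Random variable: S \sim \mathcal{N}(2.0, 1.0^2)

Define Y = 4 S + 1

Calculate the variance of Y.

For Y = aS + b: Var(Y) = a² * Var(S)
Var(S) = 1.0^2 = 1
Var(Y) = 4² * 1 = 16 * 1 = 16

16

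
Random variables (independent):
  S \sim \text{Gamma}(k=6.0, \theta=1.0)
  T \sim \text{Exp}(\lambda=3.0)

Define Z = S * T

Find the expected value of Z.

For independent RVs: E[XY] = E[X]*E[Y]
E[S] = 6
E[T] = 0.33333333
E[Z] = 6 * 0.33333333 = 2

2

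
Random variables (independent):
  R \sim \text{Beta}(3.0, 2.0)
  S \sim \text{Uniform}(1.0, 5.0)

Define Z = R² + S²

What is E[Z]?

E[Z] = E[R²] + E[S²]
E[R²] = Var(R) + E[R]² = 0.04 + 0.36 = 0.4
E[S²] = Var(S) + E[S]² = 1.3333333 + 9 = 10.333333
E[Z] = 0.4 + 10.333333 = 10.733333

10.733333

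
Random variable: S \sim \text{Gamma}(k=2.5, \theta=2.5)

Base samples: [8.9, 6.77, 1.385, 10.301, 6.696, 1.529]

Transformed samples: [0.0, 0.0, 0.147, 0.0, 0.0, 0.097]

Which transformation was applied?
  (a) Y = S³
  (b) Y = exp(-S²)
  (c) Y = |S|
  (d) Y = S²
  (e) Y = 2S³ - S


Checking option (b) Y = exp(-S²):
  S = 8.9 -> Y = 0.0 ✓
  S = 6.77 -> Y = 0.0 ✓
  S = 1.385 -> Y = 0.147 ✓
All samples match this transformation.

(b) exp(-S²)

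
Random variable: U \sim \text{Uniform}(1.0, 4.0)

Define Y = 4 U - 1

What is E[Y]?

For Y = 4U - 1:
E[Y] = 4 * E[U] - 1
E[U] = (1 + 4)/2 = 2.5
E[Y] = 4 * 2.5 - 1 = 9

9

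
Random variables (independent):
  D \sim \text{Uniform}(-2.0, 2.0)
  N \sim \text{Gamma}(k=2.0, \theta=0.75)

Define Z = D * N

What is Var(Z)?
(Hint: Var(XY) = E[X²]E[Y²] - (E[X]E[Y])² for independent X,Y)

Var(XY) = E[X²]E[Y²] - (E[X]E[Y])²
E[D] = 0, Var(D) = 1.3333333
E[N] = 1.5, Var(N) = 1.125
E[D²] = 1.3333333 + 0² = 1.3333333
E[N²] = 1.125 + 1.5² = 3.375
Var(Z) = 1.3333333*3.375 - (0*1.5)²
= 4.5 - 0 = 4.5

4.5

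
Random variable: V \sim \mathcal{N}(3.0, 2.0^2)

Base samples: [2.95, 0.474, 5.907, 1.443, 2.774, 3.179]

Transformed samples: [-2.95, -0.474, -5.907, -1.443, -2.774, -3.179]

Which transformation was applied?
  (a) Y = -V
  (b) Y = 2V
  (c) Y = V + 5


Checking option (a) Y = -V:
  V = 2.95 -> Y = -2.95 ✓
  V = 0.474 -> Y = -0.474 ✓
  V = 5.907 -> Y = -5.907 ✓
All samples match this transformation.

(a) -V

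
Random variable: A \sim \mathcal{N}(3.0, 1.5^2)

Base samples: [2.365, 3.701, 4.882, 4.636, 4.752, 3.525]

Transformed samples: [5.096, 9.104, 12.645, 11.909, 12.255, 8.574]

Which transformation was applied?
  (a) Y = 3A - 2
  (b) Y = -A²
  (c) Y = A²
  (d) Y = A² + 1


Checking option (a) Y = 3A - 2:
  A = 2.365 -> Y = 5.096 ✓
  A = 3.701 -> Y = 9.104 ✓
  A = 4.882 -> Y = 12.645 ✓
All samples match this transformation.

(a) 3A - 2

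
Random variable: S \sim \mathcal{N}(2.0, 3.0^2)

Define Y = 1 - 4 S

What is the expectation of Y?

For Y = -4S + 1:
E[Y] = -4 * E[S] + 1
E[S] = 2.0 = 2
E[Y] = -4 * 2 + 1 = -7

-7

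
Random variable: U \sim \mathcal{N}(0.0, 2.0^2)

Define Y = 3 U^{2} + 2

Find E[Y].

E[Y] = 3*E[U²] + 2
E[U] = 0
E[U²] = Var(U) + (E[U])² = 4 + 0 = 4
E[Y] = 3*4 + 2 = 14

14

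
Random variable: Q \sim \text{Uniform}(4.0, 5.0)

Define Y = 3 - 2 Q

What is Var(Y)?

For Y = aQ + b: Var(Y) = a² * Var(Q)
Var(Q) = (5 - 4)^2/12 = 0.083333333
Var(Y) = (-2)² * 0.083333333 = 4 * 0.083333333 = 0.33333333

0.33333333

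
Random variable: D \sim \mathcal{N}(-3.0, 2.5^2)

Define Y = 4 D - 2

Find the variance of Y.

For Y = aD + b: Var(Y) = a² * Var(D)
Var(D) = 2.5^2 = 6.25
Var(Y) = 4² * 6.25 = 16 * 6.25 = 100

100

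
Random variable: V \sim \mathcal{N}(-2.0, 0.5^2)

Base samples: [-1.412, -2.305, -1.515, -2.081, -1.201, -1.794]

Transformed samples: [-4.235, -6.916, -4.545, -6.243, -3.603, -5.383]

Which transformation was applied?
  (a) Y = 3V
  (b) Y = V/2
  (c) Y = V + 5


Checking option (a) Y = 3V:
  V = -1.412 -> Y = -4.235 ✓
  V = -2.305 -> Y = -6.916 ✓
  V = -1.515 -> Y = -4.545 ✓
All samples match this transformation.

(a) 3V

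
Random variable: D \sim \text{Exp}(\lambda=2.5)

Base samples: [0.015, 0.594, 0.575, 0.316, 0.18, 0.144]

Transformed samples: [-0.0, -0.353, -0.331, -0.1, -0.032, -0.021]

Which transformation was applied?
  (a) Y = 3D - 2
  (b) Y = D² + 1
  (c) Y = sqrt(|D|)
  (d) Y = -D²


Checking option (d) Y = -D²:
  D = 0.015 -> Y = -0.0 ✓
  D = 0.594 -> Y = -0.353 ✓
  D = 0.575 -> Y = -0.331 ✓
All samples match this transformation.

(d) -D²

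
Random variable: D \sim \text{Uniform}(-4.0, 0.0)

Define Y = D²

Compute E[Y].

Using E[X²] = Var(X) + (E[X])²:
E[D] = -2
Var(D) = (0 + 4)^2/12 = 1.3333333
E[D²] = 1.3333333 + (-2)² = 1.3333333 + 4 = 5.3333333

5.3333333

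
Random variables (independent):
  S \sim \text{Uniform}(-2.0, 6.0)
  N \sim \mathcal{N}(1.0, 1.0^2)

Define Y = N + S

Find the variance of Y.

For independent RVs: Var(aX + bY) = a²Var(X) + b²Var(Y)
Var(S) = 5.3333333
Var(N) = 1
Var(Y) = 1²*5.3333333 + 1²*1
= 1*5.3333333 + 1*1 = 6.3333333

6.3333333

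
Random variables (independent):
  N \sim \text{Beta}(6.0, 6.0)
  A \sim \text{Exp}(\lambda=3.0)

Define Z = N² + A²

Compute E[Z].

E[Z] = E[N²] + E[A²]
E[N²] = Var(N) + E[N]² = 0.019230769 + 0.25 = 0.26923077
E[A²] = Var(A) + E[A]² = 0.11111111 + 0.11111111 = 0.22222222
E[Z] = 0.26923077 + 0.22222222 = 0.49145299

0.49145299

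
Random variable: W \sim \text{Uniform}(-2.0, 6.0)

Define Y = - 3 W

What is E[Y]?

For Y = -3W:
E[Y] = -3 * E[W]
E[W] = (-2 + 6)/2 = 2
E[Y] = -3 * 2 = -6

-6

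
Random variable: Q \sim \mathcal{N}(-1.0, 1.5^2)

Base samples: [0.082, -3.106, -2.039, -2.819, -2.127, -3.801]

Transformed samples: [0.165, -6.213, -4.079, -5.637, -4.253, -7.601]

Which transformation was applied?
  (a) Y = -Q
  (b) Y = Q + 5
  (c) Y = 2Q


Checking option (c) Y = 2Q:
  Q = 0.082 -> Y = 0.165 ✓
  Q = -3.106 -> Y = -6.213 ✓
  Q = -2.039 -> Y = -4.079 ✓
All samples match this transformation.

(c) 2Q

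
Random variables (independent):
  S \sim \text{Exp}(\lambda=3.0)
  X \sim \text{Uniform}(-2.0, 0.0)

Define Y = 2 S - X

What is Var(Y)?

For independent RVs: Var(aX + bY) = a²Var(X) + b²Var(Y)
Var(S) = 0.11111111
Var(X) = 0.33333333
Var(Y) = 2²*0.11111111 + (-1)²*0.33333333
= 4*0.11111111 + 1*0.33333333 = 0.77777778

0.77777778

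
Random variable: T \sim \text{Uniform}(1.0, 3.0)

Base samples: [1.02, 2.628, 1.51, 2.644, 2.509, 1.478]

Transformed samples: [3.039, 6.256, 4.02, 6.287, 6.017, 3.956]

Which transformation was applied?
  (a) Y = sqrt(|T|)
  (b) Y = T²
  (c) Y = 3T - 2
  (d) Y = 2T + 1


Checking option (d) Y = 2T + 1:
  T = 1.02 -> Y = 3.039 ✓
  T = 2.628 -> Y = 6.256 ✓
  T = 1.51 -> Y = 4.02 ✓
All samples match this transformation.

(d) 2T + 1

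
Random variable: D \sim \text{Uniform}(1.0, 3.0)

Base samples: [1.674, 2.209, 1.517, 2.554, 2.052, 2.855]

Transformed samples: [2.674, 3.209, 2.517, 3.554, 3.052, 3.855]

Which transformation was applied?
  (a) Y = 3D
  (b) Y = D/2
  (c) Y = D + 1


Checking option (c) Y = D + 1:
  D = 1.674 -> Y = 2.674 ✓
  D = 2.209 -> Y = 3.209 ✓
  D = 1.517 -> Y = 2.517 ✓
All samples match this transformation.

(c) D + 1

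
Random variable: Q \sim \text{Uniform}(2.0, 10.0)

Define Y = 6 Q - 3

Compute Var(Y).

For Y = aQ + b: Var(Y) = a² * Var(Q)
Var(Q) = (10 - 2)^2/12 = 5.3333333
Var(Y) = 6² * 5.3333333 = 36 * 5.3333333 = 192

192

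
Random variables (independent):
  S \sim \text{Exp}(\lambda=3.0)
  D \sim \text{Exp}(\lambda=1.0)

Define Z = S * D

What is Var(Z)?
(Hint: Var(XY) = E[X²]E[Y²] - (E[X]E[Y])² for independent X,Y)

Var(XY) = E[X²]E[Y²] - (E[X]E[Y])²
E[S] = 0.33333333, Var(S) = 0.11111111
E[D] = 1, Var(D) = 1
E[S²] = 0.11111111 + 0.33333333² = 0.22222222
E[D²] = 1 + 1² = 2
Var(Z) = 0.22222222*2 - (0.33333333*1)²
= 0.44444444 - 0.11111111 = 0.33333333

0.33333333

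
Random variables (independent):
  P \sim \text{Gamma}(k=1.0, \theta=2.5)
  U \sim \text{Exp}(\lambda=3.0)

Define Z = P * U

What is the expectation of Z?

For independent RVs: E[XY] = E[X]*E[Y]
E[P] = 2.5
E[U] = 0.33333333
E[Z] = 2.5 * 0.33333333 = 0.83333333

0.83333333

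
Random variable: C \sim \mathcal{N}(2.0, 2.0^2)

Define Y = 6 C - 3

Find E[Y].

For Y = 6C - 3:
E[Y] = 6 * E[C] - 3
E[C] = 2.0 = 2
E[Y] = 6 * 2 - 3 = 9

9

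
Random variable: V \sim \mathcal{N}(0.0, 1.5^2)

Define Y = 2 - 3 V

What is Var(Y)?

For Y = aV + b: Var(Y) = a² * Var(V)
Var(V) = 1.5^2 = 2.25
Var(Y) = (-3)² * 2.25 = 9 * 2.25 = 20.25

20.25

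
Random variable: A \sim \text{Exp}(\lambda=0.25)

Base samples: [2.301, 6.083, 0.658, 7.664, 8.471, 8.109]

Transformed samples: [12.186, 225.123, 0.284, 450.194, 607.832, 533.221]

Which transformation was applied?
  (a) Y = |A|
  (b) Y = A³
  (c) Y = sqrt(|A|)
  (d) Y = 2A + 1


Checking option (b) Y = A³:
  A = 2.301 -> Y = 12.186 ✓
  A = 6.083 -> Y = 225.123 ✓
  A = 0.658 -> Y = 0.284 ✓
All samples match this transformation.

(b) A³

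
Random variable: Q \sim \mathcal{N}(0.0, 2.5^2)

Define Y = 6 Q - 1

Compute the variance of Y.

For Y = aQ + b: Var(Y) = a² * Var(Q)
Var(Q) = 2.5^2 = 6.25
Var(Y) = 6² * 6.25 = 36 * 6.25 = 225

225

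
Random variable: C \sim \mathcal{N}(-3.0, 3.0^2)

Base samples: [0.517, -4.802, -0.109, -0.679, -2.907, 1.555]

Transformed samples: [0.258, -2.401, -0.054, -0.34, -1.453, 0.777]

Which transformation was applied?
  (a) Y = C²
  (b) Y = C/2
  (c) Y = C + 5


Checking option (b) Y = C/2:
  C = 0.517 -> Y = 0.258 ✓
  C = -4.802 -> Y = -2.401 ✓
  C = -0.109 -> Y = -0.054 ✓
All samples match this transformation.

(b) C/2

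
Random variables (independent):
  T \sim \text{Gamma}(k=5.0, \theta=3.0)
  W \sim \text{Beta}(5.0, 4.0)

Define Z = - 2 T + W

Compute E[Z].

E[Z] = -2*E[T] + 1*E[W]
E[T] = 15
E[W] = 0.55555556
E[Z] = -2*15 + 1*0.55555556 = -29.444444

-29.444444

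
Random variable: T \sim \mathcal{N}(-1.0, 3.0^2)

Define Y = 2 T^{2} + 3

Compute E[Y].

E[Y] = 2*E[T²] + 3
E[T] = -1
E[T²] = Var(T) + (E[T])² = 9 + 1 = 10
E[Y] = 2*10 + 3 = 23

23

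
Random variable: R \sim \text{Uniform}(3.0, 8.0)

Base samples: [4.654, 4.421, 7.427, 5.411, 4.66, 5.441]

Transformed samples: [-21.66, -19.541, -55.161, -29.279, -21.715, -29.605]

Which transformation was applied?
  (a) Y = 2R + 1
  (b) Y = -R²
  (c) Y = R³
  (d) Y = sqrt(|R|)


Checking option (b) Y = -R²:
  R = 4.654 -> Y = -21.66 ✓
  R = 4.421 -> Y = -19.541 ✓
  R = 7.427 -> Y = -55.161 ✓
All samples match this transformation.

(b) -R²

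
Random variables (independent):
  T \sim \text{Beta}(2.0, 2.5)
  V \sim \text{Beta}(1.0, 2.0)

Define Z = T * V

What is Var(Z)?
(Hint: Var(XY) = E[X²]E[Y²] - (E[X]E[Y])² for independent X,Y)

Var(XY) = E[X²]E[Y²] - (E[X]E[Y])²
E[T] = 0.44444444, Var(T) = 0.044893378
E[V] = 0.33333333, Var(V) = 0.055555556
E[T²] = 0.044893378 + 0.44444444² = 0.24242424
E[V²] = 0.055555556 + 0.33333333² = 0.16666667
Var(Z) = 0.24242424*0.16666667 - (0.44444444*0.33333333)²
= 0.04040404 - 0.021947874 = 0.018456167

0.018456167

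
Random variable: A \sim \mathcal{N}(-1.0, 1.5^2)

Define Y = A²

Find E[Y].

Using E[X²] = Var(X) + (E[X])²:
E[A] = -1
Var(A) = 1.5^2 = 2.25
E[A²] = 2.25 + (-1)² = 2.25 + 1 = 3.25

3.25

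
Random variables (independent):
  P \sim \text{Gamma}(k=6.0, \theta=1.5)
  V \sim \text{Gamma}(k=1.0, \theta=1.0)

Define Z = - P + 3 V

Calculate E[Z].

E[Z] = -1*E[P] + 3*E[V]
E[P] = 9
E[V] = 1
E[Z] = -1*9 + 3*1 = -6

-6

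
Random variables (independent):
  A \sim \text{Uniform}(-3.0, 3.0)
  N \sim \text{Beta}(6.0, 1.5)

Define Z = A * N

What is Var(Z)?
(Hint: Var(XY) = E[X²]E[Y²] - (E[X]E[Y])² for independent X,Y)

Var(XY) = E[X²]E[Y²] - (E[X]E[Y])²
E[A] = 0, Var(A) = 3
E[N] = 0.8, Var(N) = 0.018823529
E[A²] = 3 + 0² = 3
E[N²] = 0.018823529 + 0.8² = 0.65882353
Var(Z) = 3*0.65882353 - (0*0.8)²
= 1.9764706 - 0 = 1.9764706

1.9764706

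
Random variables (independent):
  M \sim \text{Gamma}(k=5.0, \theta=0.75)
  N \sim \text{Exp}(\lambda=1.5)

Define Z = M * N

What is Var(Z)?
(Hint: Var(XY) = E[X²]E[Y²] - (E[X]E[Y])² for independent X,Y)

Var(XY) = E[X²]E[Y²] - (E[X]E[Y])²
E[M] = 3.75, Var(M) = 2.8125
E[N] = 0.66666667, Var(N) = 0.44444444
E[M²] = 2.8125 + 3.75² = 16.875
E[N²] = 0.44444444 + 0.66666667² = 0.88888889
Var(Z) = 16.875*0.88888889 - (3.75*0.66666667)²
= 15 - 6.25 = 8.75

8.75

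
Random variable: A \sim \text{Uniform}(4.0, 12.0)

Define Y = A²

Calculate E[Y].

Using E[X²] = Var(X) + (E[X])²:
E[A] = 8
Var(A) = (12 - 4)^2/12 = 5.3333333
E[A²] = 5.3333333 + 8² = 5.3333333 + 64 = 69.333333

69.333333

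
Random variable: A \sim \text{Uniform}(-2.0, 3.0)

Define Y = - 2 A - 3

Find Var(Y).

For Y = aA + b: Var(Y) = a² * Var(A)
Var(A) = (3 + 2)^2/12 = 2.0833333
Var(Y) = (-2)² * 2.0833333 = 4 * 2.0833333 = 8.3333333

8.3333333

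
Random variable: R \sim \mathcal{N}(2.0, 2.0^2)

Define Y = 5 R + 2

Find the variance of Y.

For Y = aR + b: Var(Y) = a² * Var(R)
Var(R) = 2.0^2 = 4
Var(Y) = 5² * 4 = 25 * 4 = 100

100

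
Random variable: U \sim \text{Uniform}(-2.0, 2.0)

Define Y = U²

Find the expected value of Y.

Using E[X²] = Var(X) + (E[X])²:
E[U] = 0
Var(U) = (2 + 2)^2/12 = 1.3333333
E[U²] = 1.3333333 + 0² = 1.3333333 + 0 = 1.3333333

1.3333333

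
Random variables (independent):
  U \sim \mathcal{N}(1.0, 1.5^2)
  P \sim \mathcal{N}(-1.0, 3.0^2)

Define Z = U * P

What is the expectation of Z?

For independent RVs: E[XY] = E[X]*E[Y]
E[U] = 1
E[P] = -1
E[Z] = 1 * (-1) = -1

-1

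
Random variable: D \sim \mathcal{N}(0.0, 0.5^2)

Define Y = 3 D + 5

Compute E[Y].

For Y = 3D + 5:
E[Y] = 3 * E[D] + 5
E[D] = 0.0 = 0
E[Y] = 3 * 0 + 5 = 5

5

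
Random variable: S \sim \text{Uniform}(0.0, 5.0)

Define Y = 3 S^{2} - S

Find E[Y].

E[Y] = 3*E[S²] - 1*E[S]
E[S] = 2.5
E[S²] = Var(S) + (E[S])² = 2.0833333 + 6.25 = 8.3333333
E[Y] = 3*8.3333333 - 1*2.5 = 22.5

22.5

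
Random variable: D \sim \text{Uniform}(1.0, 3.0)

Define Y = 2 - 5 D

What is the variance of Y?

For Y = aD + b: Var(Y) = a² * Var(D)
Var(D) = (3 - 1)^2/12 = 0.33333333
Var(Y) = (-5)² * 0.33333333 = 25 * 0.33333333 = 8.3333333

8.3333333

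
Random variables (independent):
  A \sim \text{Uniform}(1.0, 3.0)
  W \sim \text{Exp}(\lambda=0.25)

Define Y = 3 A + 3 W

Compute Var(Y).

For independent RVs: Var(aX + bY) = a²Var(X) + b²Var(Y)
Var(A) = 0.33333333
Var(W) = 16
Var(Y) = 3²*0.33333333 + 3²*16
= 9*0.33333333 + 9*16 = 147

147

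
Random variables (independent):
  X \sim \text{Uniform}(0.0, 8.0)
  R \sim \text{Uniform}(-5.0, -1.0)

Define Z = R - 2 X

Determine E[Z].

E[Z] = -2*E[X] + 1*E[R]
E[X] = 4
E[R] = -3
E[Z] = -2*4 + 1*(-3) = -11

-11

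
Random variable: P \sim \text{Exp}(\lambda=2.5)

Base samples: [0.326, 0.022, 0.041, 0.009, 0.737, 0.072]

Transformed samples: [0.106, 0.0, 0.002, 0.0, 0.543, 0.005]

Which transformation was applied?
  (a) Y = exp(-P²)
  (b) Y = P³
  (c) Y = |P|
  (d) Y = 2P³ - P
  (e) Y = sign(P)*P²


Checking option (e) Y = sign(P)*P²:
  P = 0.326 -> Y = 0.106 ✓
  P = 0.022 -> Y = 0.0 ✓
  P = 0.041 -> Y = 0.002 ✓
All samples match this transformation.

(e) sign(P)*P²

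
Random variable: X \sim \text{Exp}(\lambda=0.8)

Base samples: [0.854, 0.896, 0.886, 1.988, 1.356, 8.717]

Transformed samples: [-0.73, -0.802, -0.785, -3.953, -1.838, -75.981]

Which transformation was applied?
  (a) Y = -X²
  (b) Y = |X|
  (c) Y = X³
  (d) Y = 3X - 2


Checking option (a) Y = -X²:
  X = 0.854 -> Y = -0.73 ✓
  X = 0.896 -> Y = -0.802 ✓
  X = 0.886 -> Y = -0.785 ✓
All samples match this transformation.

(a) -X²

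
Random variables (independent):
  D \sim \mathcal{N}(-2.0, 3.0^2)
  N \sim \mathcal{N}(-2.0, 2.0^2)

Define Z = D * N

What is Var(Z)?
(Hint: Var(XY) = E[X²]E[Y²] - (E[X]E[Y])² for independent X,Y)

Var(XY) = E[X²]E[Y²] - (E[X]E[Y])²
E[D] = -2, Var(D) = 9
E[N] = -2, Var(N) = 4
E[D²] = 9 + (-2)² = 13
E[N²] = 4 + (-2)² = 8
Var(Z) = 13*8 - (-2*(-2))²
= 104 - 16 = 88

88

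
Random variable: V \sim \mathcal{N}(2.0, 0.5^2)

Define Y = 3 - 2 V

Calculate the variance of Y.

For Y = aV + b: Var(Y) = a² * Var(V)
Var(V) = 0.5^2 = 0.25
Var(Y) = (-2)² * 0.25 = 4 * 0.25 = 1

1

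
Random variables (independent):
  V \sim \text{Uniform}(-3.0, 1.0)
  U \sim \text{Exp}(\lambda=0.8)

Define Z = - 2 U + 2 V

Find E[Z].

E[Z] = 2*E[V] - 2*E[U]
E[V] = -1
E[U] = 1.25
E[Z] = 2*(-1) - 2*1.25 = -4.5

-4.5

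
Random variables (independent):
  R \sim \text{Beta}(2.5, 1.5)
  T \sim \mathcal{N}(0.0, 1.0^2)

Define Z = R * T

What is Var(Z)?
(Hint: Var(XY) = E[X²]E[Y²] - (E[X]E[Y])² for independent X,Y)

Var(XY) = E[X²]E[Y²] - (E[X]E[Y])²
E[R] = 0.625, Var(R) = 0.046875
E[T] = 0, Var(T) = 1
E[R²] = 0.046875 + 0.625² = 0.4375
E[T²] = 1 + 0² = 1
Var(Z) = 0.4375*1 - (0.625*0)²
= 0.4375 - 0 = 0.4375

0.4375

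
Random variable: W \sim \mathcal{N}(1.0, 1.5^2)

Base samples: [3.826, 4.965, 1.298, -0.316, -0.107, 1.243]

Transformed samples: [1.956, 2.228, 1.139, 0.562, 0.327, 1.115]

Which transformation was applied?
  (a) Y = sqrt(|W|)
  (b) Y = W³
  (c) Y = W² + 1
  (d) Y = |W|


Checking option (a) Y = sqrt(|W|):
  W = 3.826 -> Y = 1.956 ✓
  W = 4.965 -> Y = 2.228 ✓
  W = 1.298 -> Y = 1.139 ✓
All samples match this transformation.

(a) sqrt(|W|)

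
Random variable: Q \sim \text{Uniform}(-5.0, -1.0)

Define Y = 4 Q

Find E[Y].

For Y = 4Q:
E[Y] = 4 * E[Q]
E[Q] = (-5 - 1)/2 = -3
E[Y] = 4 * (-3) = -12

-12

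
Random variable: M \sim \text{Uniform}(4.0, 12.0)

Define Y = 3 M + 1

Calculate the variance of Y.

For Y = aM + b: Var(Y) = a² * Var(M)
Var(M) = (12 - 4)^2/12 = 5.3333333
Var(Y) = 3² * 5.3333333 = 9 * 5.3333333 = 48

48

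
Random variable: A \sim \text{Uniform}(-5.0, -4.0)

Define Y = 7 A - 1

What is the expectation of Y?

For Y = 7A - 1:
E[Y] = 7 * E[A] - 1
E[A] = (-5 - 4)/2 = -4.5
E[Y] = 7 * (-4.5) - 1 = -32.5

-32.5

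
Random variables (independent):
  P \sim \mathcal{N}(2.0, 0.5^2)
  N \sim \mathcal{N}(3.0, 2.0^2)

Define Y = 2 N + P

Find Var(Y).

For independent RVs: Var(aX + bY) = a²Var(X) + b²Var(Y)
Var(P) = 0.25
Var(N) = 4
Var(Y) = 1²*0.25 + 2²*4
= 1*0.25 + 4*4 = 16.25

16.25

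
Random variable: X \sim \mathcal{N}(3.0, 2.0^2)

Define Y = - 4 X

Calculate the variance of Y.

For Y = aX + b: Var(Y) = a² * Var(X)
Var(X) = 2.0^2 = 4
Var(Y) = (-4)² * 4 = 16 * 4 = 64

64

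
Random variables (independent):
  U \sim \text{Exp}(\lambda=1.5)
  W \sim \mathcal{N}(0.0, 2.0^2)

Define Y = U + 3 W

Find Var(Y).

For independent RVs: Var(aX + bY) = a²Var(X) + b²Var(Y)
Var(U) = 0.44444444
Var(W) = 4
Var(Y) = 1²*0.44444444 + 3²*4
= 1*0.44444444 + 9*4 = 36.444444

36.444444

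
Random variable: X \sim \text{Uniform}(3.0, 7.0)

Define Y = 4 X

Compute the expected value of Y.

For Y = 4X:
E[Y] = 4 * E[X]
E[X] = (3 + 7)/2 = 5
E[Y] = 4 * 5 = 20

20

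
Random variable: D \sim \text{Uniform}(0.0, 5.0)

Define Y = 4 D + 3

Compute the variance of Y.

For Y = aD + b: Var(Y) = a² * Var(D)
Var(D) = (5 - 0)^2/12 = 2.0833333
Var(Y) = 4² * 2.0833333 = 16 * 2.0833333 = 33.333333

33.333333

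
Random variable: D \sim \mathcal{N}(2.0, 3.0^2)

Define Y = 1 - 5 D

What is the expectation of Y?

For Y = -5D + 1:
E[Y] = -5 * E[D] + 1
E[D] = 2.0 = 2
E[Y] = -5 * 2 + 1 = -9

-9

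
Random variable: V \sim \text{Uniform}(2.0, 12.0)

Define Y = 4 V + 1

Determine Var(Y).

For Y = aV + b: Var(Y) = a² * Var(V)
Var(V) = (12 - 2)^2/12 = 8.3333333
Var(Y) = 4² * 8.3333333 = 16 * 8.3333333 = 133.33333

133.33333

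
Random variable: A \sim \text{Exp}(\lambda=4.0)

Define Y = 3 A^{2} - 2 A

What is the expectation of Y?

E[Y] = 3*E[A²] - 2*E[A]
E[A] = 0.25
E[A²] = Var(A) + (E[A])² = 0.0625 + 0.0625 = 0.125
E[Y] = 3*0.125 - 2*0.25 = -0.125

-0.125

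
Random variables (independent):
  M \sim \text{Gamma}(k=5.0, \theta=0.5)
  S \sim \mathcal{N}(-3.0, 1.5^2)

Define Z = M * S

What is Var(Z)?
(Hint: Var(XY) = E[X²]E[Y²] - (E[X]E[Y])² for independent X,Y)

Var(XY) = E[X²]E[Y²] - (E[X]E[Y])²
E[M] = 2.5, Var(M) = 1.25
E[S] = -3, Var(S) = 2.25
E[M²] = 1.25 + 2.5² = 7.5
E[S²] = 2.25 + (-3)² = 11.25
Var(Z) = 7.5*11.25 - (2.5*(-3))²
= 84.375 - 56.25 = 28.125

28.125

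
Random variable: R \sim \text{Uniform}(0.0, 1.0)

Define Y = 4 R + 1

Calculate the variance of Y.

For Y = aR + b: Var(Y) = a² * Var(R)
Var(R) = (1 - 0)^2/12 = 0.083333333
Var(Y) = 4² * 0.083333333 = 16 * 0.083333333 = 1.3333333

1.3333333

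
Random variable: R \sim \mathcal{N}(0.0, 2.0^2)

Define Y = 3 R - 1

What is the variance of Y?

For Y = aR + b: Var(Y) = a² * Var(R)
Var(R) = 2.0^2 = 4
Var(Y) = 3² * 4 = 9 * 4 = 36

36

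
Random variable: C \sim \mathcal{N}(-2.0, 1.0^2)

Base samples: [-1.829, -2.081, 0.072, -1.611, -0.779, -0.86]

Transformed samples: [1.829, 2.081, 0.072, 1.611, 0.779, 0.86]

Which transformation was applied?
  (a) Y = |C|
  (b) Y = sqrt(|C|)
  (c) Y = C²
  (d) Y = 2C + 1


Checking option (a) Y = |C|:
  C = -1.829 -> Y = 1.829 ✓
  C = -2.081 -> Y = 2.081 ✓
  C = 0.072 -> Y = 0.072 ✓
All samples match this transformation.

(a) |C|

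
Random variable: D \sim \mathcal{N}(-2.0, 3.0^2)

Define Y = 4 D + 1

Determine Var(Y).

For Y = aD + b: Var(Y) = a² * Var(D)
Var(D) = 3.0^2 = 9
Var(Y) = 4² * 9 = 16 * 9 = 144

144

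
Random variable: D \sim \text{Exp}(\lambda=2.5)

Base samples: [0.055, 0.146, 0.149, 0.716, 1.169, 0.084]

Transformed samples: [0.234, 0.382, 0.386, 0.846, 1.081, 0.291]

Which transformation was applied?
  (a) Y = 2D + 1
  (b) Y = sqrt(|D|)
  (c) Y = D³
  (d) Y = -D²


Checking option (b) Y = sqrt(|D|):
  D = 0.055 -> Y = 0.234 ✓
  D = 0.146 -> Y = 0.382 ✓
  D = 0.149 -> Y = 0.386 ✓
All samples match this transformation.

(b) sqrt(|D|)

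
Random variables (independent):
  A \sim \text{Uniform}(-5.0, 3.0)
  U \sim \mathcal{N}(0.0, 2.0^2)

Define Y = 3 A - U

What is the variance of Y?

For independent RVs: Var(aX + bY) = a²Var(X) + b²Var(Y)
Var(A) = 5.3333333
Var(U) = 4
Var(Y) = 3²*5.3333333 + (-1)²*4
= 9*5.3333333 + 1*4 = 52

52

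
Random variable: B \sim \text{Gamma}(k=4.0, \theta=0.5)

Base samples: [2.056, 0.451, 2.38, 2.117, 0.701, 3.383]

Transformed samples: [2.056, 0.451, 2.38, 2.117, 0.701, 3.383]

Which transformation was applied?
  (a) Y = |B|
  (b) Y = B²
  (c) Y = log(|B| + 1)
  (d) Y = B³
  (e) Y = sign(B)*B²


Checking option (a) Y = |B|:
  B = 2.056 -> Y = 2.056 ✓
  B = 0.451 -> Y = 0.451 ✓
  B = 2.38 -> Y = 2.38 ✓
All samples match this transformation.

(a) |B|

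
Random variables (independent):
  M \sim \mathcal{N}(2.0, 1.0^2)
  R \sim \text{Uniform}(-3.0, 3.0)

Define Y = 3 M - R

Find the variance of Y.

For independent RVs: Var(aX + bY) = a²Var(X) + b²Var(Y)
Var(M) = 1
Var(R) = 3
Var(Y) = 3²*1 + (-1)²*3
= 9*1 + 1*3 = 12

12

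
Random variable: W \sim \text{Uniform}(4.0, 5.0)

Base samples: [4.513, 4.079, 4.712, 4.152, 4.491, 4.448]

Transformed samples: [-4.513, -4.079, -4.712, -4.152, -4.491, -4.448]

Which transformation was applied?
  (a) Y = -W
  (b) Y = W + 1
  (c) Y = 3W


Checking option (a) Y = -W:
  W = 4.513 -> Y = -4.513 ✓
  W = 4.079 -> Y = -4.079 ✓
  W = 4.712 -> Y = -4.712 ✓
All samples match this transformation.

(a) -W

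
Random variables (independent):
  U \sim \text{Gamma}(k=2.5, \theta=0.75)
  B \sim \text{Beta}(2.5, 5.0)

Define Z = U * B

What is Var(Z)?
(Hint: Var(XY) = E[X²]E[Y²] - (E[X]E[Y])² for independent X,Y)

Var(XY) = E[X²]E[Y²] - (E[X]E[Y])²
E[U] = 1.875, Var(U) = 1.40625
E[B] = 0.33333333, Var(B) = 0.026143791
E[U²] = 1.40625 + 1.875² = 4.921875
E[B²] = 0.026143791 + 0.33333333² = 0.1372549
Var(Z) = 4.921875*0.1372549 - (1.875*0.33333333)²
= 0.67555147 - 0.390625 = 0.28492647

0.28492647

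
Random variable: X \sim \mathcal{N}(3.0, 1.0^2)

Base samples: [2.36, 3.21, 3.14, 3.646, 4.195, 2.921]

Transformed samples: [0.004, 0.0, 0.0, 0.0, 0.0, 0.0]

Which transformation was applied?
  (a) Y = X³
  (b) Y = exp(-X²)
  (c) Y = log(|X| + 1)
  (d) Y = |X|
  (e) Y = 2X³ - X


Checking option (b) Y = exp(-X²):
  X = 2.36 -> Y = 0.004 ✓
  X = 3.21 -> Y = 0.0 ✓
  X = 3.14 -> Y = 0.0 ✓
All samples match this transformation.

(b) exp(-X²)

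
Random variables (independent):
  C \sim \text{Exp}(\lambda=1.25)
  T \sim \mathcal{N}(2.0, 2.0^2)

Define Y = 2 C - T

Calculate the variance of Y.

For independent RVs: Var(aX + bY) = a²Var(X) + b²Var(Y)
Var(C) = 0.64
Var(T) = 4
Var(Y) = 2²*0.64 + (-1)²*4
= 4*0.64 + 1*4 = 6.56

6.56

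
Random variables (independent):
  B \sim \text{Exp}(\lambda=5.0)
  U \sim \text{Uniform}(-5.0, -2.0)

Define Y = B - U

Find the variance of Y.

For independent RVs: Var(aX + bY) = a²Var(X) + b²Var(Y)
Var(B) = 0.04
Var(U) = 0.75
Var(Y) = 1²*0.04 + (-1)²*0.75
= 1*0.04 + 1*0.75 = 0.79

0.79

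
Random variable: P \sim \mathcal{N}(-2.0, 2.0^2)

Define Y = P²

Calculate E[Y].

Using E[X²] = Var(X) + (E[X])²:
E[P] = -2
Var(P) = 2.0^2 = 4
E[P²] = 4 + (-2)² = 4 + 4 = 8

8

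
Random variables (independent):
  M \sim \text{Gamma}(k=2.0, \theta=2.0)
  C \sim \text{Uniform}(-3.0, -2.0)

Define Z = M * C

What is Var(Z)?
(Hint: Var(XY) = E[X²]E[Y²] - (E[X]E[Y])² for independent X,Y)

Var(XY) = E[X²]E[Y²] - (E[X]E[Y])²
E[M] = 4, Var(M) = 8
E[C] = -2.5, Var(C) = 0.083333333
E[M²] = 8 + 4² = 24
E[C²] = 0.083333333 + (-2.5)² = 6.3333333
Var(Z) = 24*6.3333333 - (4*(-2.5))²
= 152 - 100 = 52

52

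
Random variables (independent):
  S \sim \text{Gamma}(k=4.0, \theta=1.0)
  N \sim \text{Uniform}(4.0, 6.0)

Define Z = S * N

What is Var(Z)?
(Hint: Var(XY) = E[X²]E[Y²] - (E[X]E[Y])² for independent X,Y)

Var(XY) = E[X²]E[Y²] - (E[X]E[Y])²
E[S] = 4, Var(S) = 4
E[N] = 5, Var(N) = 0.33333333
E[S²] = 4 + 4² = 20
E[N²] = 0.33333333 + 5² = 25.333333
Var(Z) = 20*25.333333 - (4*5)²
= 506.66667 - 400 = 106.66667

106.66667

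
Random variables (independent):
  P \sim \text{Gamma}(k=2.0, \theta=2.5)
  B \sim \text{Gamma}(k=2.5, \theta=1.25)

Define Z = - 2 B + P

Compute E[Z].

E[Z] = 1*E[P] - 2*E[B]
E[P] = 5
E[B] = 3.125
E[Z] = 1*5 - 2*3.125 = -1.25

-1.25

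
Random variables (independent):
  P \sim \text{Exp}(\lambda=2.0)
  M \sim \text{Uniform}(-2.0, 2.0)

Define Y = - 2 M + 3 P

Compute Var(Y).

For independent RVs: Var(aX + bY) = a²Var(X) + b²Var(Y)
Var(P) = 0.25
Var(M) = 1.3333333
Var(Y) = 3²*0.25 + (-2)²*1.3333333
= 9*0.25 + 4*1.3333333 = 7.5833333

7.5833333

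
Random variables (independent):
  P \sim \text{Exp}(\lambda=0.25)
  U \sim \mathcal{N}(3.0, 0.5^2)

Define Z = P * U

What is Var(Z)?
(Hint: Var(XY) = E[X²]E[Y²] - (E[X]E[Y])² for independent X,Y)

Var(XY) = E[X²]E[Y²] - (E[X]E[Y])²
E[P] = 4, Var(P) = 16
E[U] = 3, Var(U) = 0.25
E[P²] = 16 + 4² = 32
E[U²] = 0.25 + 3² = 9.25
Var(Z) = 32*9.25 - (4*3)²
= 296 - 144 = 152

152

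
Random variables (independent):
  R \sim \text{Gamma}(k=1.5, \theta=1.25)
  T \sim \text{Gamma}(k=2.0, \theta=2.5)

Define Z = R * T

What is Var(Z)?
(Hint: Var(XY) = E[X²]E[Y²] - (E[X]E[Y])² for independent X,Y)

Var(XY) = E[X²]E[Y²] - (E[X]E[Y])²
E[R] = 1.875, Var(R) = 2.34375
E[T] = 5, Var(T) = 12.5
E[R²] = 2.34375 + 1.875² = 5.859375
E[T²] = 12.5 + 5² = 37.5
Var(Z) = 5.859375*37.5 - (1.875*5)²
= 219.72656 - 87.890625 = 131.83594

131.83594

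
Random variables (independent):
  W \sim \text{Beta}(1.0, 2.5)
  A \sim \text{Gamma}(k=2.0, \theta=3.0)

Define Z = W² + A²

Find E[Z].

E[Z] = E[W²] + E[A²]
E[W²] = Var(W) + E[W]² = 0.045351474 + 0.081632653 = 0.12698413
E[A²] = Var(A) + E[A]² = 18 + 36 = 54
E[Z] = 0.12698413 + 54 = 54.126984

54.126984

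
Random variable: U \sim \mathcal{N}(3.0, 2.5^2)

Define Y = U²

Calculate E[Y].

E[U²] = Var(U) + (E[U])² = 6.25 + 9 = 15.25

15.25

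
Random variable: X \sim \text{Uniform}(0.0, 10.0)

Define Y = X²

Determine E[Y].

Using E[X²] = Var(X) + (E[X])²:
E[X] = 5
Var(X) = (10 - 0)^2/12 = 8.3333333
E[X²] = 8.3333333 + 5² = 8.3333333 + 25 = 33.333333

33.333333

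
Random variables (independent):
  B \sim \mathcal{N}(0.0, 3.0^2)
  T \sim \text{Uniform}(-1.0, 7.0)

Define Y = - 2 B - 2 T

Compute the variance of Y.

For independent RVs: Var(aX + bY) = a²Var(X) + b²Var(Y)
Var(B) = 9
Var(T) = 5.3333333
Var(Y) = (-2)²*9 + (-2)²*5.3333333
= 4*9 + 4*5.3333333 = 57.333333

57.333333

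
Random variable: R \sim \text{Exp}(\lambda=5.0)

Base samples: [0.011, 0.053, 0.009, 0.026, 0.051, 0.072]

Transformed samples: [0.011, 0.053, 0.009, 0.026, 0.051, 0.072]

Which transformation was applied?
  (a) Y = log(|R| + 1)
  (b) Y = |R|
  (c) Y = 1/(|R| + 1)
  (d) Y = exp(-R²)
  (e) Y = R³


Checking option (b) Y = |R|:
  R = 0.011 -> Y = 0.011 ✓
  R = 0.053 -> Y = 0.053 ✓
  R = 0.009 -> Y = 0.009 ✓
All samples match this transformation.

(b) |R|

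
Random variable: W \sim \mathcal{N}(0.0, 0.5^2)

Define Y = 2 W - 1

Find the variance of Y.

For Y = aW + b: Var(Y) = a² * Var(W)
Var(W) = 0.5^2 = 0.25
Var(Y) = 2² * 0.25 = 4 * 0.25 = 1

1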